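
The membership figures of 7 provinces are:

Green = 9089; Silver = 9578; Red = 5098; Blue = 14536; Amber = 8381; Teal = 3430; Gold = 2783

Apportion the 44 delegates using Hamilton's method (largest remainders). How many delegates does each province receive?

Green=8, Silver=8, Red=4, Blue=12, Amber=7, Teal=3, Gold=2

The standard divisor is 52895/44 ≈ 1202.159.
Standard quotas: Green 7.5606, Silver 7.9673, Red 4.2407, Blue 12.0916, Amber 6.9716, Teal 2.8532, Gold 2.3150.
Lower quotas: Green 7, Silver 7, Red 4, Blue 12, Amber 6, Teal 2, Gold 2 (sum 40, leaving 4 seats).
Remainders in descending order: Amber 0.9716, Silver 0.9673, Teal 0.8532, Green 0.5606, Gold 0.3150, Red 0.2407, Blue 0.0916.
Largest remainders: Amber, Silver, Teal, Green receive the extra seats.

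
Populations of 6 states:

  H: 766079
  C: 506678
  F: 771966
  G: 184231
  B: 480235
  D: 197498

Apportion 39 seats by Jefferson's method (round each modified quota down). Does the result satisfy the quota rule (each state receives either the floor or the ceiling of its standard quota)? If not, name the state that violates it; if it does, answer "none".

none

Standard quotas: H 10.279, C 6.798, F 10.358, G 2.472, B 6.443, D 2.650.
Jefferson allocation: H 11, C 7, F 11, G 2, B 6, D 2.
Every allocation lies between the lower and upper quota.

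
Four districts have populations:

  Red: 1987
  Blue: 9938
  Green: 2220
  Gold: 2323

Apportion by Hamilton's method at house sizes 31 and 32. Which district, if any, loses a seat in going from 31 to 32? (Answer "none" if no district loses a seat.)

At 31 seats: Red 4, Blue 19, Green 4, Gold 4.
At 32 seats: Red 4, Blue 19, Green 4, Gold 5.
No district's allocation decreased.

none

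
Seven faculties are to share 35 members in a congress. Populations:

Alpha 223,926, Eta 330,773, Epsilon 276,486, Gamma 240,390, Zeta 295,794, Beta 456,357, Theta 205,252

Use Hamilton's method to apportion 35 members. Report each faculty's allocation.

Alpha 4, Eta 6, Epsilon 5, Gamma 4, Zeta 5, Beta 8, Theta 3

Standard divisor: 2028978 ÷ 35 ≈ 57970.8.
Standard quotas: Alpha 3.8627, Eta 5.7059, Epsilon 4.7694, Gamma 4.1467, Zeta 5.1025, Beta 7.8722, Theta 3.5406.
Lower quotas: Alpha 3, Eta 5, Epsilon 4, Gamma 4, Zeta 5, Beta 7, Theta 3 (sum 31, leaving 4 seats).
Remainders in descending order: Beta 0.8722, Alpha 0.8627, Epsilon 0.7694, Eta 0.7059, Theta 0.5406, Gamma 0.1467, Zeta 0.1025.
Largest remainders: Beta, Alpha, Epsilon, Eta receive the extra seats.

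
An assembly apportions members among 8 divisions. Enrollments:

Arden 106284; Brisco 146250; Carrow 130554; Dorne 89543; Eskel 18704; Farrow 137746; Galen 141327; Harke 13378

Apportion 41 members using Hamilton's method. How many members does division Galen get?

Total 783786; standard divisor 783786/41 ≈ 19116.732.
Standard quotas: Arden 5.5597, Brisco 7.6504, Carrow 6.8293, Dorne 4.6840, Eskel 0.9784, Farrow 7.2055, Galen 7.3928, Harke 0.6998.
Lower quotas: Arden 5, Brisco 7, Carrow 6, Dorne 4, Eskel 0, Farrow 7, Galen 7, Harke 0 (sum 36, leaving 5 seats).
Remainders in descending order: Eskel 0.9784, Carrow 0.8293, Harke 0.6998, Dorne 0.6840, Brisco 0.6504, Arden 0.5597, Galen 0.3928, Farrow 0.2055.
The surplus seats go to Eskel, Carrow, Harke, Dorne, Brisco.
Galen receives 7.

7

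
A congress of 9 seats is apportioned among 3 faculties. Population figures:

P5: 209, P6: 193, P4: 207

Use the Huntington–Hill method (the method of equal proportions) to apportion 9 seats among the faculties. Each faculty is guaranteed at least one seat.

With divisor 70: modified quotas P5 2.986, P6 2.757, P4 2.957.
Geometric-mean thresholds: P5 √(2·3)=2.449, P6 √(2·3)=2.449, P4 √(2·3)=2.449.
Each quota rounded against its threshold gives P5 3, P6 3, P4 3 (total 9).

P5: 3, P6: 3, P4: 3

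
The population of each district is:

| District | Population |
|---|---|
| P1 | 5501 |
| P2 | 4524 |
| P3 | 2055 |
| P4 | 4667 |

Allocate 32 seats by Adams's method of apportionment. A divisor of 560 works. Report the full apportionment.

P1: 10, P2: 9, P3: 4, P4: 9

With modified divisor 560: modified quotas P1 9.823, P2 8.079, P3 3.670, P4 8.334.
Rounding up: P1 10, P2 9, P3 4, P4 9 (total 32).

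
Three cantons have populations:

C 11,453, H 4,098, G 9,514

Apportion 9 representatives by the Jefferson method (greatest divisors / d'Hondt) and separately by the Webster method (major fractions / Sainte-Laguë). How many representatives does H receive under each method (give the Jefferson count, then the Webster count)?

1 and 2

Jefferson: C 4, H 1, G 4.
Webster: C 4, H 2, G 3.
H gets 1 under Jefferson and 2 under Webster.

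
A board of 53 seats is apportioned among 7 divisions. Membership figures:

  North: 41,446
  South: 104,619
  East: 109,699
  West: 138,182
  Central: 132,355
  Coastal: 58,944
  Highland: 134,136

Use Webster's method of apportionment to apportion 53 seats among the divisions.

North 3, South 8, East 8, West 10, Central 10, Coastal 4, Highland 10

Standard divisor 719381/53 ≈ 13573.226; standard quotas: North 3.054, South 7.708, East 8.082, West 10.180, Central 9.751, Coastal 4.343, Highland 9.882.
Rounding to the nearest integer gives North 3, South 8, East 8, West 10, Central 10, Coastal 4, Highland 10 — total 53, matching the house size, so no adjustment is needed.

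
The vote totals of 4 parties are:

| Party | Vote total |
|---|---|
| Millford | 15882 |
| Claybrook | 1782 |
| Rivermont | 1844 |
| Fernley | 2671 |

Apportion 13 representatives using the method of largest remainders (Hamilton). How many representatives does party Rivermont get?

Standard divisor: 22179 ÷ 13 ≈ 1706.077.
Standard quotas: Millford 9.3091, Claybrook 1.0445, Rivermont 1.0808, Fernley 1.5656.
Lower quotas: Millford 9, Claybrook 1, Rivermont 1, Fernley 1 (sum 12, leaving 1 seat).
Remainders in descending order: Fernley 0.5656, Millford 0.3091, Rivermont 0.0808, Claybrook 0.0445.
Largest remainder: Fernley receives the extra seat.
Rivermont receives 1.

1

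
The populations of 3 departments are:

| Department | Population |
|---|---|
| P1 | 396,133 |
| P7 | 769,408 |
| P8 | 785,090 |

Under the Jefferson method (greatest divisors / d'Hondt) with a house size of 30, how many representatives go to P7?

12

Standard divisor 1950631/30 ≈ 65021.033; standard quotas: P1 6.092, P7 11.833, P8 12.074.
Rounding down gives 6, 11, 12 = 29 seats, so the divisor must be adjusted.
With modified divisor 62300: modified quotas P1 6.358, P7 12.350, P8 12.602.
Rounding down: P1 6, P7 12, P8 12 (total 30).
P7 receives 12.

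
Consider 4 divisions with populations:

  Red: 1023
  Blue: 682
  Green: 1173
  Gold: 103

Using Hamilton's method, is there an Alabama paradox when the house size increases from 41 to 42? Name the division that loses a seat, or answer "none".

Gold

At 41 seats: Red 14, Blue 9, Green 16, Gold 2.
At 42 seats: Red 14, Blue 10, Green 17, Gold 1.
Gold drops from 2 to 1.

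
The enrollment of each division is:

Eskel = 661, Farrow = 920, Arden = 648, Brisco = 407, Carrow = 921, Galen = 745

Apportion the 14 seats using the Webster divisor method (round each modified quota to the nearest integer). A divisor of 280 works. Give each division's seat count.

With modified divisor 280: modified quotas Eskel 2.361, Farrow 3.286, Arden 2.314, Brisco 1.454, Carrow 3.289, Galen 2.661.
Rounding to the nearest integer: Eskel 2, Farrow 3, Arden 2, Brisco 1, Carrow 3, Galen 3 (total 14).

Eskel 2; Farrow 3; Arden 2; Brisco 1; Carrow 3; Galen 3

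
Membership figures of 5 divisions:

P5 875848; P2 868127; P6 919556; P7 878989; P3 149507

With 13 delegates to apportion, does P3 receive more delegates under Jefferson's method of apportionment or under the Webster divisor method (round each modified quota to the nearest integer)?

Jefferson: P5 3, P2 3, P6 4, P7 3, P3 0.
Webster: P5 3, P2 3, P6 3, P7 3, P3 1.
P3 gets 0 under Jefferson and 1 under Webster.

Webster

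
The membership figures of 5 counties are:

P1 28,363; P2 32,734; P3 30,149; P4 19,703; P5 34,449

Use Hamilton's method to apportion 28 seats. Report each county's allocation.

Standard divisor: 145398 ÷ 28 ≈ 5192.786.
Standard quotas: P1 5.4620, P2 6.3037, P3 5.8059, P4 3.7943, P5 6.6340.
Lower quotas: P1 5, P2 6, P3 5, P4 3, P5 6 (sum 25, leaving 3 seats).
Remainders in descending order: P3 0.8059, P4 0.7943, P5 0.6340, P1 0.4620, P2 0.3037.
Largest remainders: P3, P4, P5 receive the extra seats.

P1 5; P2 6; P3 6; P4 4; P5 7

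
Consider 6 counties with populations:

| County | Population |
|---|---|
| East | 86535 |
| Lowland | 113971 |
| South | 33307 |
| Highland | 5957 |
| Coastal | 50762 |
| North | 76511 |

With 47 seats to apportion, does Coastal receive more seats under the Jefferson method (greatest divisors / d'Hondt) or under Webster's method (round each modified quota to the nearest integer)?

Jefferson: East 11, Lowland 15, South 4, Highland 0, Coastal 7, North 10.
Webster: East 11, Lowland 15, South 4, Highland 1, Coastal 6, North 10.
Coastal gets 7 under Jefferson and 6 under Webster.

Jefferson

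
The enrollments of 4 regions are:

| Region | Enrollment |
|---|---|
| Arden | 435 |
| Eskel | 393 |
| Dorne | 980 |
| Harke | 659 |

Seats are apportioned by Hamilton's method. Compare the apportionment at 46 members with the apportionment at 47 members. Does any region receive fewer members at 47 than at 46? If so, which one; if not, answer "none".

Eskel

At 46 seats: Arden 8, Eskel 8, Dorne 18, Harke 12.
At 47 seats: Arden 8, Eskel 7, Dorne 19, Harke 13.
Eskel drops from 8 to 7.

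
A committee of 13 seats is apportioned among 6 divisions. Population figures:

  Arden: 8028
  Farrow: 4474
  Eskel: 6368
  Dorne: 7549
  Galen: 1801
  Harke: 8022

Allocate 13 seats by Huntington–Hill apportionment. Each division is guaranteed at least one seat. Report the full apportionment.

Arden=3, Farrow=2, Eskel=2, Dorne=2, Galen=1, Harke=3

With divisor 3123: modified quotas Arden 2.571, Farrow 1.433, Eskel 2.039, Dorne 2.417, Galen 0.577, Harke 2.569.
Geometric-mean thresholds: Arden √(2·3)=2.449, Farrow √(1·2)=1.414, Eskel √(2·3)=2.449, Dorne √(2·3)=2.449, Galen (min 1), Harke √(2·3)=2.449.
Each quota rounded against its threshold gives Arden 3, Farrow 2, Eskel 2, Dorne 2, Galen 1, Harke 3 (total 13).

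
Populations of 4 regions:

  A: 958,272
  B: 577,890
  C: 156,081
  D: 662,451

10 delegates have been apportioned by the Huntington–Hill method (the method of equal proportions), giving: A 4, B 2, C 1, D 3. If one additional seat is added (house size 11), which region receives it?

Priority for the next seat is population ÷ (√(s·(s+1))).
Priorities: A 214276.133, B 235922.605, C 110365.934, D 191233.132.
Highest priority: B.

B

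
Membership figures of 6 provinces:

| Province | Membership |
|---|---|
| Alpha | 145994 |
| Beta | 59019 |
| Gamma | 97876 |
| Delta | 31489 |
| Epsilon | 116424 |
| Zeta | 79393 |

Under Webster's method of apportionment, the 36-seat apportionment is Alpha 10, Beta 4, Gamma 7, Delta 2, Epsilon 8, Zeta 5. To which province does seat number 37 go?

Priority for the next seat is population ÷ (current seats + 0.5).
Priorities: Alpha 13904.190, Beta 13115.333, Gamma 13050.133, Delta 12595.600, Epsilon 13696.941, Zeta 14435.091.
Highest priority: Zeta.

Zeta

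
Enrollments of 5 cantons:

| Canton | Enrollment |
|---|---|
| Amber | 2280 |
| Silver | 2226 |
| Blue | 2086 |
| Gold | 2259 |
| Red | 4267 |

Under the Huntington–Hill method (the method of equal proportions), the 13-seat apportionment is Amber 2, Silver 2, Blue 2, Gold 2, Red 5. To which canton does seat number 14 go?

Amber

Priority for the next seat is population ÷ (√(s·(s+1))).
Priorities: Amber 930.806, Silver 908.761, Blue 851.606, Gold 922.233, Red 779.044.
Highest priority: Amber.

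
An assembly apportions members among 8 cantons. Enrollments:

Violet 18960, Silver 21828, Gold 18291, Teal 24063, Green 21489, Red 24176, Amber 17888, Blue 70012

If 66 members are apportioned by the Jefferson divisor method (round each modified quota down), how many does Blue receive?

Standard divisor 216707/66 ≈ 3283.439; standard quotas: Violet 5.774, Silver 6.648, Gold 5.571, Teal 7.329, Green 6.545, Red 7.363, Amber 5.448, Blue 21.323.
Rounding down gives 5, 6, 5, 7, 6, 7, 5, 21 = 62 seats, so the divisor must be adjusted.
With modified divisor 3060: modified quotas Violet 6.196, Silver 7.133, Gold 5.977, Teal 7.864, Green 7.023, Red 7.901, Amber 5.846, Blue 22.880.
Rounding down: Violet 6, Silver 7, Gold 5, Teal 7, Green 7, Red 7, Amber 5, Blue 22 (total 66).
Blue receives 22.

22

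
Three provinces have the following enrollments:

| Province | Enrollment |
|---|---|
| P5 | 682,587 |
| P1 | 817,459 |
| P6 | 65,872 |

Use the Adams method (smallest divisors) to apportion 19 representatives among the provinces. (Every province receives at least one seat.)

P5 8, P1 10, P6 1

Standard divisor 1565918/19 ≈ 82416.737; standard quotas: P5 8.282, P1 9.919, P6 0.799.
Rounding up gives 9, 10, 1 = 20 seats, so the divisor must be adjusted.
With modified divisor 88100: modified quotas P5 7.748, P1 9.279, P6 0.748.
Rounding up: P5 8, P1 10, P6 1 (total 19).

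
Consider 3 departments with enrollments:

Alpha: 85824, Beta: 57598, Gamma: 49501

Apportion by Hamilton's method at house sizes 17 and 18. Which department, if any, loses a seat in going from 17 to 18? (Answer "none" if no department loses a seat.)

none

At 17 seats: Alpha 8, Beta 5, Gamma 4.
At 18 seats: Alpha 8, Beta 5, Gamma 5.
No department's allocation decreased.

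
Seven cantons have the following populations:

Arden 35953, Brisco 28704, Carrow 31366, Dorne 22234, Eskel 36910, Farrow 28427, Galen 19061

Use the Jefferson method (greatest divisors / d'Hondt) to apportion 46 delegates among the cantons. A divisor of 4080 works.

Arden=8; Brisco=7; Carrow=7; Dorne=5; Eskel=9; Farrow=6; Galen=4

With modified divisor 4080: modified quotas Arden 8.812, Brisco 7.035, Carrow 7.688, Dorne 5.450, Eskel 9.047, Farrow 6.967, Galen 4.672.
Rounding down: Arden 8, Brisco 7, Carrow 7, Dorne 5, Eskel 9, Farrow 6, Galen 4 (total 46).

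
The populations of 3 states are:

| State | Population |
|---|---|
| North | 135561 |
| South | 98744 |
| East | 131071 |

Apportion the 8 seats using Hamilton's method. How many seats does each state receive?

Total 365376; standard divisor 365376/8 = 45672.
Standard quotas: North 2.9681, South 2.1620, East 2.8698.
Lower quotas: North 2, South 2, East 2 (sum 6, leaving 2 seats).
Remainders in descending order: North 0.9681, East 0.8698, South 0.1620.
The surplus seats go to North, East.

North 3, South 2, East 3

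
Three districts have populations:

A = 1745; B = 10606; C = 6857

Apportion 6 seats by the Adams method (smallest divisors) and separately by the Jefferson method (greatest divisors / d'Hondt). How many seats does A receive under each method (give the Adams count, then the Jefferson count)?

1 and 0

Adams: A 1, B 3, C 2.
Jefferson: A 0, B 4, C 2.
A gets 1 under Adams and 0 under Jefferson.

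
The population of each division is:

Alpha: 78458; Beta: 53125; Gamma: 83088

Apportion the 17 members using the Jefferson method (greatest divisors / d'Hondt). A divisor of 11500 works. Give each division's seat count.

With modified divisor 11500: modified quotas Alpha 6.822, Beta 4.620, Gamma 7.225.
Rounding down: Alpha 6, Beta 4, Gamma 7 (total 17).

Alpha=6, Beta=4, Gamma=7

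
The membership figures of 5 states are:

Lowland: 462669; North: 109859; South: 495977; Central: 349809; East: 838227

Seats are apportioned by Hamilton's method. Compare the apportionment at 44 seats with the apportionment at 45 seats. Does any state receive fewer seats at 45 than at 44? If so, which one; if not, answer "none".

none

At 44 seats: Lowland 9, North 2, South 10, Central 7, East 16.
At 45 seats: Lowland 9, North 2, South 10, Central 7, East 17.
No state's allocation decreased.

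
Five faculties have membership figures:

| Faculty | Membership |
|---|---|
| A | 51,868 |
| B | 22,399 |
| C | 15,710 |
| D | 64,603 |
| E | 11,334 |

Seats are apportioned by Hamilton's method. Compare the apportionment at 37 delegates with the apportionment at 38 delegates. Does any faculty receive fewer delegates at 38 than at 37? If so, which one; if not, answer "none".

E

At 37 seats: A 12, B 5, C 3, D 14, E 3.
At 38 seats: A 12, B 5, C 4, D 15, E 2.
E drops from 3 to 2.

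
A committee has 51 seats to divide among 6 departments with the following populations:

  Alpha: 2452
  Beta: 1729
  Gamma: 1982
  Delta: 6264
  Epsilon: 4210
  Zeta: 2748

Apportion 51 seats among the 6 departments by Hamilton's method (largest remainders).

The standard divisor is 19385/51 ≈ 380.098.
Standard quotas: Alpha 6.4510, Beta 4.5488, Gamma 5.2144, Delta 16.4800, Epsilon 11.0761, Zeta 7.2297.
Lower quotas: Alpha 6, Beta 4, Gamma 5, Delta 16, Epsilon 11, Zeta 7 (sum 49, leaving 2 seats).
Remainders in descending order: Beta 0.5488, Delta 0.4800, Alpha 0.4510, Zeta 0.2297, Gamma 0.2144, Epsilon 0.0761.
The surplus seats go to Beta, Delta.

Alpha 6, Beta 5, Gamma 5, Delta 17, Epsilon 11, Zeta 7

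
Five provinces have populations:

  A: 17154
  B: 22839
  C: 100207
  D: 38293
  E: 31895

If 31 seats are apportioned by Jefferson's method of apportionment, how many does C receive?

Standard divisor 210388/31 ≈ 6786.71; standard quotas: A 2.528, B 3.365, C 14.765, D 5.642, E 4.700.
Rounding down gives 2, 3, 14, 5, 4 = 28 seats, so the divisor must be adjusted.
With modified divisor 6300: modified quotas A 2.723, B 3.625, C 15.906, D 6.078, E 5.063.
Rounding down: A 2, B 3, C 15, D 6, E 5 (total 31).
C receives 15.

15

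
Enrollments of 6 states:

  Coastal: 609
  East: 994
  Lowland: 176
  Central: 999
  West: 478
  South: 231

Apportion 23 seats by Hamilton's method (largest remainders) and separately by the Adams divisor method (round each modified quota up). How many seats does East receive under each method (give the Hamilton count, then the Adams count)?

7 and 6

Hamilton: Coastal 4, East 7, Lowland 1, Central 7, West 3, South 1.
Adams: Coastal 4, East 6, Lowland 2, Central 6, West 3, South 2.
East gets 7 under Hamilton and 6 under Adams.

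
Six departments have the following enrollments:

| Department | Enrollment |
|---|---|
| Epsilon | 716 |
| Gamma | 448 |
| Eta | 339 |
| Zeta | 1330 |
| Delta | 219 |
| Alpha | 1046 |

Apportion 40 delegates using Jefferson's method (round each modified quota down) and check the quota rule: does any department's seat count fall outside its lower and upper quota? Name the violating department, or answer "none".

Standard quotas: Epsilon 6.989, Gamma 4.373, Eta 3.309, Zeta 12.982, Delta 2.138, Alpha 10.210.
Jefferson allocation: Epsilon 7, Gamma 4, Eta 3, Zeta 13, Delta 2, Alpha 11.
Every allocation lies between the lower and upper quota.

none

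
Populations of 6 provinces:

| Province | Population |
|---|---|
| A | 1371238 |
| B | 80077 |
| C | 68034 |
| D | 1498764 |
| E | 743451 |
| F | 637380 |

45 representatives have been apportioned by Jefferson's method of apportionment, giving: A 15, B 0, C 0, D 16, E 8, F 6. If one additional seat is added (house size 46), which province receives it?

F

Priority for the next seat is population ÷ (current seats + 1).
Priorities: A 85702.375, B 80077.000, C 68034.000, D 88162.588, E 82605.667, F 91054.286.
Highest priority: F.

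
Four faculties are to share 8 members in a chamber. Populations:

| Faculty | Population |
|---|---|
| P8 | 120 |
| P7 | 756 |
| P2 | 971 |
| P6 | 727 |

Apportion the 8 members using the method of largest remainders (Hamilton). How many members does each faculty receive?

Standard divisor: 2574 ÷ 8 ≈ 321.75.
Standard quotas: P8 0.373, P7 2.350, P2 3.018, P6 2.260.
Lower quotas: P8 0, P7 2, P2 3, P6 2 (sum 7, leaving 1 seat).
Remainders in descending order: P8 0.373, P7 0.350, P6 0.260, P2 0.018.
Largest remainder: P8 receives the extra seat.

P8: 1; P7: 2; P2: 3; P6: 2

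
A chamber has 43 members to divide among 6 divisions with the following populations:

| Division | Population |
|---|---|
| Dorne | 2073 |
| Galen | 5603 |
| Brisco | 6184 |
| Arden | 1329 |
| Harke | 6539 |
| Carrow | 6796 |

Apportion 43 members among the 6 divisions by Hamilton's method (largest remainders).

Dorne: 3, Galen: 9, Brisco: 9, Arden: 2, Harke: 10, Carrow: 10

Total 28524; standard divisor 28524/43 ≈ 663.349.
Standard quotas: Dorne 3.1251, Galen 8.4465, Brisco 9.3224, Arden 2.0035, Harke 9.8576, Carrow 10.2450.
Lower quotas: Dorne 3, Galen 8, Brisco 9, Arden 2, Harke 9, Carrow 10 (sum 41, leaving 2 seats).
Remainders in descending order: Harke 0.8576, Galen 0.4465, Brisco 0.3224, Carrow 0.2450, Dorne 0.1251, Arden 0.0035.
The surplus seats go to Harke, Galen.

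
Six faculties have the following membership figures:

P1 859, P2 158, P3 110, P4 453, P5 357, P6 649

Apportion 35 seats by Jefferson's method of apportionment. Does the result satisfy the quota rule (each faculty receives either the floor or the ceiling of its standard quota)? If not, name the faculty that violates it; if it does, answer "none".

Standard quotas: P1 11.626, P2 2.138, P3 1.489, P4 6.131, P5 4.832, P6 8.784.
Jefferson allocation: P1 12, P2 2, P3 1, P4 6, P5 5, P6 9.
Every allocation lies between the lower and upper quota.

none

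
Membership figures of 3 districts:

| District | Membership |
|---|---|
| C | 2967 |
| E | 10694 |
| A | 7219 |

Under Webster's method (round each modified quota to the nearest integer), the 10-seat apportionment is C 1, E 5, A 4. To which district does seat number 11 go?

Priority for the next seat is population ÷ (current seats + 0.5).
Priorities: C 1978.000, E 1944.364, A 1604.222.
Highest priority: C.

C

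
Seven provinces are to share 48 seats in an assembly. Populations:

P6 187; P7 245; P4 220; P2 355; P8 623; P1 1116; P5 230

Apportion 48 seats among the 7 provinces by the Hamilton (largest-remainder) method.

P6: 3, P7: 4, P4: 3, P2: 6, P8: 10, P1: 18, P5: 4

The standard divisor is 2976/48 = 62.
Standard quotas: P6 3.016, P7 3.952, P4 3.548, P2 5.726, P8 10.048, P1 18.000, P5 3.710.
Lower quotas: P6 3, P7 3, P4 3, P2 5, P8 10, P1 18, P5 3 (sum 45, leaving 3 seats).
Remainders in descending order: P7 0.952, P2 0.726, P5 0.710, P4 0.548, P8 0.048, P6 0.016, P1 0.000.
Largest remainders: P7, P2, P5 receive the extra seats.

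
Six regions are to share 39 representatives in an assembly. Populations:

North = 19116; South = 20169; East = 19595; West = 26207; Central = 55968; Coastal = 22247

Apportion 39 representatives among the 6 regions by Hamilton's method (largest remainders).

North=5, South=5, East=5, West=6, Central=13, Coastal=5

Total 163302; standard divisor 163302/39 ≈ 4187.231.
Standard quotas: North 4.5653, South 4.8168, East 4.6797, West 6.2588, Central 13.3664, Coastal 5.3131.
Lower quotas: North 4, South 4, East 4, West 6, Central 13, Coastal 5 (sum 36, leaving 3 seats).
Remainders in descending order: South 0.8168, East 0.6797, North 0.5653, Central 0.3664, Coastal 0.3131, West 0.2588.
Largest remainders: South, East, North receive the extra seats.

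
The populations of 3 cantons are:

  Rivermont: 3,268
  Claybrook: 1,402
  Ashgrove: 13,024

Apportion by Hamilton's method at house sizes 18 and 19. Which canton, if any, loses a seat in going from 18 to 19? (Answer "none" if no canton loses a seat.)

Claybrook

At 18 seats: Rivermont 3, Claybrook 2, Ashgrove 13.
At 19 seats: Rivermont 4, Claybrook 1, Ashgrove 14.
Claybrook drops from 2 to 1.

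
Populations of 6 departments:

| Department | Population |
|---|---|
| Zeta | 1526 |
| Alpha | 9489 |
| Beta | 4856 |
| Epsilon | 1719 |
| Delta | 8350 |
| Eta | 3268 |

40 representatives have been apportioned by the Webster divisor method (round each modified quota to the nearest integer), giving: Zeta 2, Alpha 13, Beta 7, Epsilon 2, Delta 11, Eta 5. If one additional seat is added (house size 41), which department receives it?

Priority for the next seat is population ÷ (current seats + 0.5).
Priorities: Zeta 610.400, Alpha 702.889, Beta 647.467, Epsilon 687.600, Delta 726.087, Eta 594.182.
Highest priority: Delta.

Delta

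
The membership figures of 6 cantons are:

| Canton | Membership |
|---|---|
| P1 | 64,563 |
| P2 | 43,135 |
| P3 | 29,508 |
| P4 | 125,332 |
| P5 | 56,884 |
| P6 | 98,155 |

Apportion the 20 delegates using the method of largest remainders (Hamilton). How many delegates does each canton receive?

P1=3; P2=2; P3=1; P4=6; P5=3; P6=5

Total 417577; standard divisor 417577/20 ≈ 20878.85.
Standard quotas: P1 3.0923, P2 2.0660, P3 1.4133, P4 6.0028, P5 2.7245, P6 4.7012.
Lower quotas: P1 3, P2 2, P3 1, P4 6, P5 2, P6 4 (sum 18, leaving 2 seats).
Remainders in descending order: P5 0.7245, P6 0.7012, P3 0.4133, P1 0.0923, P2 0.0660, P4 0.0028.
Largest remainders: P5, P6 receive the extra seats.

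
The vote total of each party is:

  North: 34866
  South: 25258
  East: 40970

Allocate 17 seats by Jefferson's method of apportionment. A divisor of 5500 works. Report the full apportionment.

North=6; South=4; East=7

With modified divisor 5500: modified quotas North 6.339, South 4.592, East 7.449.
Rounding down: North 6, South 4, East 7 (total 17).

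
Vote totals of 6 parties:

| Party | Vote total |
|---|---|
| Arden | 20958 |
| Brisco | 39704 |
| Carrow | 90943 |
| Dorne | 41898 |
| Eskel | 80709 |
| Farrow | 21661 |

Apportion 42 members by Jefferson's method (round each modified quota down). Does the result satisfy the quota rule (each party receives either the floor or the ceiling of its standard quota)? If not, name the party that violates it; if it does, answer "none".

Standard quotas: Arden 2.975, Brisco 5.636, Carrow 12.910, Dorne 5.948, Eskel 11.457, Farrow 3.075.
Jefferson allocation: Arden 3, Brisco 5, Carrow 13, Dorne 6, Eskel 12, Farrow 3.
Every allocation lies between the lower and upper quota.

none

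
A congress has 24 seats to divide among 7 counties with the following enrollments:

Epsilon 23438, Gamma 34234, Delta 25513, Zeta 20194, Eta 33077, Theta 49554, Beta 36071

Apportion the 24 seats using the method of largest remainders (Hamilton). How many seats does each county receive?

Standard divisor: 222081 ÷ 24 ≈ 9253.375.
Standard quotas: Epsilon 2.5329, Gamma 3.6996, Delta 2.7572, Zeta 2.1823, Eta 3.5746, Theta 5.3552, Beta 3.8981.
Lower quotas: Epsilon 2, Gamma 3, Delta 2, Zeta 2, Eta 3, Theta 5, Beta 3 (sum 20, leaving 4 seats).
Remainders in descending order: Beta 0.8981, Delta 0.7572, Gamma 0.6996, Eta 0.5746, Epsilon 0.5329, Theta 0.3552, Zeta 0.1823.
Largest remainders: Beta, Delta, Gamma, Eta receive the extra seats.

Epsilon 2, Gamma 4, Delta 3, Zeta 2, Eta 4, Theta 5, Beta 4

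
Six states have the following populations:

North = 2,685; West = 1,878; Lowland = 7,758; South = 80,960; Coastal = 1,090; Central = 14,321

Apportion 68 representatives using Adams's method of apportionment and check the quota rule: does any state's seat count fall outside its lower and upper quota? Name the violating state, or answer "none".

South

Standard quotas: North 1.680, West 1.175, Lowland 4.854, South 50.650, Coastal 0.682, Central 8.960.
Adams allocation: North 2, West 2, Lowland 5, South 49, Coastal 1, Central 9.
South has quota 50.650 (lower 50, upper 51) but receives 49 — outside the quota interval.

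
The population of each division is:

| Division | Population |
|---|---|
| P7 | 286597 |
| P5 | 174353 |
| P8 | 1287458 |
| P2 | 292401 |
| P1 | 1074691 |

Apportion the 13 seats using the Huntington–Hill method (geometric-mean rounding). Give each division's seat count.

P7 1, P5 1, P8 5, P2 1, P1 5

With divisor 237682: modified quotas P7 1.206, P5 0.734, P8 5.417, P2 1.230, P1 4.522.
Geometric-mean thresholds: P7 √(1·2)=1.414, P5 (min 1), P8 √(5·6)=5.477, P2 √(1·2)=1.414, P1 √(4·5)=4.472.
Each quota rounded against its threshold gives P7 1, P5 1, P8 5, P2 1, P1 5 (total 13).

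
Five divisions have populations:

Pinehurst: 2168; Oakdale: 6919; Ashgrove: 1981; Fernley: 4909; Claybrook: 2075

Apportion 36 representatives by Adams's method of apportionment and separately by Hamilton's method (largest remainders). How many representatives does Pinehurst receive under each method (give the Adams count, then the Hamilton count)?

Adams: Pinehurst 5, Oakdale 13, Ashgrove 4, Fernley 10, Claybrook 4.
Hamilton: Pinehurst 4, Oakdale 14, Ashgrove 4, Fernley 10, Claybrook 4.
Pinehurst gets 5 under Adams and 4 under Hamilton.

5 and 4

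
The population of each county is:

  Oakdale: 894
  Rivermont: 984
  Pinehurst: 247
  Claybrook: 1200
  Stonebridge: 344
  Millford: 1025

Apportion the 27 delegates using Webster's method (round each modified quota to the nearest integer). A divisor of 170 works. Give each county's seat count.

With modified divisor 170: modified quotas Oakdale 5.259, Rivermont 5.788, Pinehurst 1.453, Claybrook 7.059, Stonebridge 2.024, Millford 6.029.
Rounding to the nearest integer: Oakdale 5, Rivermont 6, Pinehurst 1, Claybrook 7, Stonebridge 2, Millford 6 (total 27).

Oakdale 5, Rivermont 6, Pinehurst 1, Claybrook 7, Stonebridge 2, Millford 6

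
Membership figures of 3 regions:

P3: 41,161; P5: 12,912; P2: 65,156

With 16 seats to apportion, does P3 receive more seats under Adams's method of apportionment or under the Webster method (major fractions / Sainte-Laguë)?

Adams

Adams: P3 6, P5 2, P2 8.
Webster: P3 5, P5 2, P2 9.
P3 gets 6 under Adams and 5 under Webster.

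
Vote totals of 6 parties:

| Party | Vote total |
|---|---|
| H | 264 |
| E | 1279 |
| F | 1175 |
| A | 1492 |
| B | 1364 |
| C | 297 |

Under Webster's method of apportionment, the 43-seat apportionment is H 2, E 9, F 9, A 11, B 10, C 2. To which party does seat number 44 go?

E

Priority for the next seat is population ÷ (current seats + 0.5).
Priorities: H 105.600, E 134.632, F 123.684, A 129.739, B 129.905, C 118.800.
Highest priority: E.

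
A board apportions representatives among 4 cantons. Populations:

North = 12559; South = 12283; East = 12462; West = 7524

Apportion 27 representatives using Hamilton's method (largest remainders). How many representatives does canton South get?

Standard divisor: 44828 ÷ 27 ≈ 1660.296.
Standard quotas: North 7.5643, South 7.3981, East 7.5059, West 4.5317.
Lower quotas: North 7, South 7, East 7, West 4 (sum 25, leaving 2 seats).
Remainders in descending order: North 0.5643, West 0.5317, East 0.5059, South 0.3981.
Largest remainders: North, West receive the extra seats.
South receives 7.

7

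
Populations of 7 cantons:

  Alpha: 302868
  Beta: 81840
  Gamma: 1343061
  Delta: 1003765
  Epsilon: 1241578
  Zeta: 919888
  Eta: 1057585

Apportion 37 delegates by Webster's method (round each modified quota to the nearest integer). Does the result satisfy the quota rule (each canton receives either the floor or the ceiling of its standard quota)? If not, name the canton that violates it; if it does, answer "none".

none

Standard quotas: Alpha 1.883, Beta 0.509, Gamma 8.351, Delta 6.241, Epsilon 7.720, Zeta 5.720, Eta 6.576.
Webster allocation: Alpha 2, Beta 1, Gamma 8, Delta 6, Epsilon 8, Zeta 6, Eta 6.
Every allocation lies between the lower and upper quota.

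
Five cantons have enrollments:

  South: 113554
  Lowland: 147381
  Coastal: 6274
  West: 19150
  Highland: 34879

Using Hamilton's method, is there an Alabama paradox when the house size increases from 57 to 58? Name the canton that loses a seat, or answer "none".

West

At 57 seats: South 20, Lowland 26, Coastal 1, West 4, Highland 6.
At 58 seats: South 21, Lowland 27, Coastal 1, West 3, Highland 6.
West drops from 4 to 3.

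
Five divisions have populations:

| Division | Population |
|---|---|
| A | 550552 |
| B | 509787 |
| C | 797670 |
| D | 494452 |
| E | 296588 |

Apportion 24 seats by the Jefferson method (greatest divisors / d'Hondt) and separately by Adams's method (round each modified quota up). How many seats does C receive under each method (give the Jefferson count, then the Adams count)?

Jefferson: A 5, B 5, C 8, D 4, E 2.
Adams: A 5, B 5, C 7, D 4, E 3.
C gets 8 under Jefferson and 7 under Adams.

8 and 7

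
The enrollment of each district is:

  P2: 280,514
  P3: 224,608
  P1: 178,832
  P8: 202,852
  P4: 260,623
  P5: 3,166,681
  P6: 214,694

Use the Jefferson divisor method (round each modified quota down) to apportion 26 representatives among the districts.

P2 1; P3 1; P1 1; P8 1; P4 1; P5 20; P6 1

Standard divisor 4528804/26 ≈ 174184.769; standard quotas: P2 1.610, P3 1.289, P1 1.027, P8 1.165, P4 1.496, P5 18.180, P6 1.233.
Rounding down gives 1, 1, 1, 1, 1, 18, 1 = 24 seats, so the divisor must be adjusted.
With modified divisor 154600: modified quotas P2 1.814, P3 1.453, P1 1.157, P8 1.312, P4 1.686, P5 20.483, P6 1.389.
Rounding down: P2 1, P3 1, P1 1, P8 1, P4 1, P5 20, P6 1 (total 26).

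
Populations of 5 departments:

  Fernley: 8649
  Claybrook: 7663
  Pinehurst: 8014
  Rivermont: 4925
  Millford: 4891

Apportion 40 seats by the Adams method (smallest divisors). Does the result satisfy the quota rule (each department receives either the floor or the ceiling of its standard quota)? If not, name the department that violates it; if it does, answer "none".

none

Standard quotas: Fernley 10.133, Claybrook 8.978, Pinehurst 9.389, Rivermont 5.770, Millford 5.730.
Adams allocation: Fernley 10, Claybrook 9, Pinehurst 9, Rivermont 6, Millford 6.
Every allocation lies between the lower and upper quota.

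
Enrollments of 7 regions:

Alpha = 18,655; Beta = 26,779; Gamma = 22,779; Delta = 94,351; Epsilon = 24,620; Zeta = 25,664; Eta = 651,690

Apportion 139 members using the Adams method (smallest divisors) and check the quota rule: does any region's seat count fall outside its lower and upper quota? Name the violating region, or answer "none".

Standard quotas: Alpha 2.999, Beta 4.306, Gamma 3.662, Delta 15.170, Epsilon 3.958, Zeta 4.126, Eta 104.778.
Adams allocation: Alpha 3, Beta 5, Gamma 4, Delta 15, Epsilon 4, Zeta 5, Eta 103.
Eta has quota 104.778 (lower 104, upper 105) but receives 103 — outside the quota interval.

Eta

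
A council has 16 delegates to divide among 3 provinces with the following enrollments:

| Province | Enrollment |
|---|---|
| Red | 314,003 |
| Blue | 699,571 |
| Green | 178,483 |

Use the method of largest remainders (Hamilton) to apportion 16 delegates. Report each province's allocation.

Red 4; Blue 9; Green 3

Total 1192057; standard divisor 1192057/16 ≈ 74503.562.
Standard quotas: Red 4.2146, Blue 9.3898, Green 2.3956.
Lower quotas: Red 4, Blue 9, Green 2 (sum 15, leaving 1 seat).
Remainders in descending order: Green 0.3956, Blue 0.3898, Red 0.2146.
The surplus seat goes to Green.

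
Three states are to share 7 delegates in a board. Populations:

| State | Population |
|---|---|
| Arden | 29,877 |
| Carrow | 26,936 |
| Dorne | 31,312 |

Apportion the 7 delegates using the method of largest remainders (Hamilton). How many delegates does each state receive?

Total 88125; standard divisor 88125/7 ≈ 12589.286.
Standard quotas: Arden 2.3732, Carrow 2.1396, Dorne 2.4872.
Lower quotas: Arden 2, Carrow 2, Dorne 2 (sum 6, leaving 1 seat).
Remainders in descending order: Dorne 0.4872, Arden 0.3732, Carrow 0.1396.
The surplus seat goes to Dorne.

Arden=2, Carrow=2, Dorne=3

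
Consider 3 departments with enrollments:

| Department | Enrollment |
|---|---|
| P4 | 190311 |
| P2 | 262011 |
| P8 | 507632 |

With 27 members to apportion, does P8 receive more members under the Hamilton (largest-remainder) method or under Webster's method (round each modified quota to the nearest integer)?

Hamilton: P4 5, P2 8, P8 14.
Webster: P4 5, P2 7, P8 15.
P8 gets 14 under Hamilton and 15 under Webster.

Webster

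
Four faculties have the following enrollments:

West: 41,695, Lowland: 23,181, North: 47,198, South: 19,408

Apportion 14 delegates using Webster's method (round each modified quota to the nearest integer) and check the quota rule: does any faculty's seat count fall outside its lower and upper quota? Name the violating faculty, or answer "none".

Standard quotas: West 4.440, Lowland 2.468, North 5.026, South 2.067.
Webster allocation: West 4, Lowland 3, North 5, South 2.
Every allocation lies between the lower and upper quota.

none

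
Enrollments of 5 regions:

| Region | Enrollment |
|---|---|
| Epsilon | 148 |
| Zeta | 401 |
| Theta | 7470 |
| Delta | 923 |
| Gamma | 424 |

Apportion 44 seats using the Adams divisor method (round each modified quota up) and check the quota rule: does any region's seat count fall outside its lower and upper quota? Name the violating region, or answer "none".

Theta

Standard quotas: Epsilon 0.695, Zeta 1.884, Theta 35.093, Delta 4.336, Gamma 1.992.
Adams allocation: Epsilon 1, Zeta 2, Theta 34, Delta 5, Gamma 2.
Theta has quota 35.093 (lower 35, upper 36) but receives 34 — outside the quota interval.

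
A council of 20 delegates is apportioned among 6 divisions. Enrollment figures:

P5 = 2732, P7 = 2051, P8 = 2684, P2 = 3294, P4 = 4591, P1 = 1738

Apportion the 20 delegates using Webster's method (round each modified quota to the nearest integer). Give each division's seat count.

P5=3, P7=2, P8=3, P2=4, P4=6, P1=2

Standard divisor 17090/20 ≈ 854.5; standard quotas: P5 3.197, P7 2.400, P8 3.141, P2 3.855, P4 5.373, P1 2.034.
Rounding to the nearest integer gives 3, 2, 3, 4, 5, 2 = 19 seats, so the divisor must be adjusted.
With modified divisor 830: modified quotas P5 3.292, P7 2.471, P8 3.234, P2 3.969, P4 5.531, P1 2.094.
Rounding to the nearest integer: P5 3, P7 2, P8 3, P2 4, P4 6, P1 2 (total 20).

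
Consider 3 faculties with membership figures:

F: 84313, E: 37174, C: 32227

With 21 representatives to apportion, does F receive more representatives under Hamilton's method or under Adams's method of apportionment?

Hamilton: F 12, E 5, C 4.
Adams: F 11, E 5, C 5.
F gets 12 under Hamilton and 11 under Adams.

Hamilton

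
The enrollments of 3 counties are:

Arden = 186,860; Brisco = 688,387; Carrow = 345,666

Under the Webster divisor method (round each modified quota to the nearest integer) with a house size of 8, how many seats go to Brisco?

Standard divisor 1220913/8 ≈ 152614.125; standard quotas: Arden 1.224, Brisco 4.511, Carrow 2.265.
Rounding to the nearest integer gives Arden 1, Brisco 5, Carrow 2 — total 8, matching the house size, so no adjustment is needed.
Brisco receives 5.

5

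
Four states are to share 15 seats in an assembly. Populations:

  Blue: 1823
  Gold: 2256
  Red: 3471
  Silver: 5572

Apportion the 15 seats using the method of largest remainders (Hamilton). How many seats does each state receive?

Blue 2; Gold 3; Red 4; Silver 6

Total 13122; standard divisor 13122/15 ≈ 874.8.
Standard quotas: Blue 2.0839, Gold 2.5789, Red 3.9678, Silver 6.3695.
Lower quotas: Blue 2, Gold 2, Red 3, Silver 6 (sum 13, leaving 2 seats).
Remainders in descending order: Red 0.9678, Gold 0.5789, Silver 0.3695, Blue 0.0839.
Largest remainders: Red, Gold receive the extra seats.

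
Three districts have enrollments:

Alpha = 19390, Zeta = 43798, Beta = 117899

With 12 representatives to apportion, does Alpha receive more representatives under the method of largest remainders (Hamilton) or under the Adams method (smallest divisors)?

Adams

Hamilton: Alpha 1, Zeta 3, Beta 8.
Adams: Alpha 2, Zeta 3, Beta 7.
Alpha gets 1 under Hamilton and 2 under Adams.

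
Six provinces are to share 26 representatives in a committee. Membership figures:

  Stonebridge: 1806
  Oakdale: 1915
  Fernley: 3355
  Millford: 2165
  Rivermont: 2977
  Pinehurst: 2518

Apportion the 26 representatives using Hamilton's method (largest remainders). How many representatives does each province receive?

Standard divisor: 14736 ÷ 26 ≈ 566.769.
Standard quotas: Stonebridge 3.186, Oakdale 3.379, Fernley 5.920, Millford 3.820, Rivermont 5.253, Pinehurst 4.443.
Lower quotas: Stonebridge 3, Oakdale 3, Fernley 5, Millford 3, Rivermont 5, Pinehurst 4 (sum 23, leaving 3 seats).
Remainders in descending order: Fernley 0.920, Millford 0.820, Pinehurst 0.443, Oakdale 0.379, Rivermont 0.253, Stonebridge 0.186.
The surplus seats go to Fernley, Millford, Pinehurst.

Stonebridge: 3, Oakdale: 3, Fernley: 6, Millford: 4, Rivermont: 5, Pinehurst: 5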